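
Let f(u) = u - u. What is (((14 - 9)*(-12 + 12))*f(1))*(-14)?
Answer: 0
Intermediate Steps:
f(u) = 0
(((14 - 9)*(-12 + 12))*f(1))*(-14) = (((14 - 9)*(-12 + 12))*0)*(-14) = ((5*0)*0)*(-14) = (0*0)*(-14) = 0*(-14) = 0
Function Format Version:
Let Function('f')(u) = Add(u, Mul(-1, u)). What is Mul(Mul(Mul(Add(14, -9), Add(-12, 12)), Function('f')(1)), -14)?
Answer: 0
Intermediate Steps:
Function('f')(u) = 0
Mul(Mul(Mul(Add(14, -9), Add(-12, 12)), Function('f')(1)), -14) = Mul(Mul(Mul(Add(14, -9), Add(-12, 12)), 0), -14) = Mul(Mul(Mul(5, 0), 0), -14) = Mul(Mul(0, 0), -14) = Mul(0, -14) = 0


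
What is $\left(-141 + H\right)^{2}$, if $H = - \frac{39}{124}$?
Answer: $\frac{307055529}{15376} \approx 19970.0$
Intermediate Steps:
$H = - \frac{39}{124}$ ($H = \left(-39\right) \frac{1}{124} = - \frac{39}{124} \approx -0.31452$)
$\left(-141 + H\right)^{2} = \left(-141 - \frac{39}{124}\right)^{2} = \left(- \frac{17523}{124}\right)^{2} = \frac{307055529}{15376}$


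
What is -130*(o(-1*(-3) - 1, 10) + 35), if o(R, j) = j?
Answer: -5850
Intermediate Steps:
-130*(o(-1*(-3) - 1, 10) + 35) = -130*(10 + 35) = -130*45 = -5850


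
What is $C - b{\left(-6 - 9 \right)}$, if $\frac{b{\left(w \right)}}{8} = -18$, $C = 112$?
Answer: $256$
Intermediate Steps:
$b{\left(w \right)} = -144$ ($b{\left(w \right)} = 8 \left(-18\right) = -144$)
$C - b{\left(-6 - 9 \right)} = 112 - -144 = 112 + 144 = 256$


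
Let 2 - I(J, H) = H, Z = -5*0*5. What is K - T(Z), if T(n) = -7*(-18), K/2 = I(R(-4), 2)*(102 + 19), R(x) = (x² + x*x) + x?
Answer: -126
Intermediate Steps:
Z = 0 (Z = 0*5 = 0)
R(x) = x + 2*x² (R(x) = (x² + x²) + x = 2*x² + x = x + 2*x²)
I(J, H) = 2 - H
K = 0 (K = 2*((2 - 1*2)*(102 + 19)) = 2*((2 - 2)*121) = 2*(0*121) = 2*0 = 0)
T(n) = 126
K - T(Z) = 0 - 1*126 = 0 - 126 = -126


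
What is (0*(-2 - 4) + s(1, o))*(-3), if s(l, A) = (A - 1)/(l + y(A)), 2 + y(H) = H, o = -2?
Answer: -3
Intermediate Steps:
y(H) = -2 + H
s(l, A) = (-1 + A)/(-2 + A + l) (s(l, A) = (A - 1)/(l + (-2 + A)) = (-1 + A)/(-2 + A + l))
(0*(-2 - 4) + s(1, o))*(-3) = (0*(-2 - 4) + (-1 - 2)/(-2 - 2 + 1))*(-3) = (0*(-6) - 3/(-3))*(-3) = (0 - 1/3*(-3))*(-3) = (0 + 1)*(-3) = 1*(-3) = -3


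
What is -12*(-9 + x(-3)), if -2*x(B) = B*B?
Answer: 162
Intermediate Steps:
x(B) = -B²/2 (x(B) = -B*B/2 = -B²/2)
-12*(-9 + x(-3)) = -12*(-9 - ½*(-3)²) = -12*(-9 - ½*9) = -12*(-9 - 9/2) = -12*(-27/2) = 162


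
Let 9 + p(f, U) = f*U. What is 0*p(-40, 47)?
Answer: 0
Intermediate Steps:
p(f, U) = -9 + U*f (p(f, U) = -9 + f*U = -9 + U*f)
0*p(-40, 47) = 0*(-9 + 47*(-40)) = 0*(-9 - 1880) = 0*(-1889) = 0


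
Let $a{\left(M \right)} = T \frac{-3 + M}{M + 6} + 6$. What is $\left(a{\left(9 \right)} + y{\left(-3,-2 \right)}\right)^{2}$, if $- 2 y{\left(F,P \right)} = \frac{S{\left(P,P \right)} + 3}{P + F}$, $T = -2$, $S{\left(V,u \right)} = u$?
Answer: $\frac{2809}{100} \approx 28.09$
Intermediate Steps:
$a{\left(M \right)} = 6 - \frac{2 \left(-3 + M\right)}{6 + M}$ ($a{\left(M \right)} = - 2 \frac{-3 + M}{M + 6} + 6 = - 2 \frac{-3 + M}{6 + M} + 6 = - \frac{2 \left(-3 + M\right)}{6 + M} + 6 = 6 - \frac{2 \left(-3 + M\right)}{6 + M}$)
$y{\left(F,P \right)} = - \frac{3 + P}{2 \left(F + P\right)}$ ($y{\left(F,P \right)} = - \frac{\left(P + 3\right) \frac{1}{P + F}}{2} = - \frac{\left(3 + P\right) \frac{1}{F + P}}{2} = - \frac{\frac{1}{F + P} \left(3 + P\right)}{2} = - \frac{3 + P}{2 \left(F + P\right)}$)
$\left(a{\left(9 \right)} + y{\left(-3,-2 \right)}\right)^{2} = \left(\frac{2 \left(21 + 2 \cdot 9\right)}{6 + 9} + \frac{-3 - -2}{2 \left(-3 - 2\right)}\right)^{2} = \left(\frac{2 \left(21 + 18\right)}{15} + \frac{-3 + 2}{2 \left(-5\right)}\right)^{2} = \left(2 \cdot \frac{1}{15} \cdot 39 + \frac{1}{2} \left(- \frac{1}{5}\right) \left(-1\right)\right)^{2} = \left(\frac{26}{5} + \frac{1}{10}\right)^{2} = \left(\frac{53}{10}\right)^{2} = \frac{2809}{100}$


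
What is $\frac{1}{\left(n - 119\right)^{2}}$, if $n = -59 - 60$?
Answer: $\frac{1}{56644} \approx 1.7654 \cdot 10^{-5}$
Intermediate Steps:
$n = -119$ ($n = -59 - 60 = -119$)
$\frac{1}{\left(n - 119\right)^{2}} = \frac{1}{\left(-119 - 119\right)^{2}} = \frac{1}{\left(-238\right)^{2}} = \frac{1}{56644}$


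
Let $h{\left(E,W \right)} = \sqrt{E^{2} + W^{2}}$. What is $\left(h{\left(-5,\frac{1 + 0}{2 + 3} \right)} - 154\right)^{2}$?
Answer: $\frac{\left(770 - \sqrt{626}\right)^{2}}{25} \approx 22200.0$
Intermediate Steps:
$\left(h{\left(-5,\frac{1 + 0}{2 + 3} \right)} - 154\right)^{2} = \left(\sqrt{\left(-5\right)^{2} + \left(\frac{1 + 0}{2 + 3}\right)^{2}} - 154\right)^{2} = \left(\sqrt{25 + \left(1 \cdot \frac{1}{5}\right)^{2}} - 154\right)^{2} = \left(\sqrt{25 + \left(\frac{1}{5}\right)^{2}} - 154\right)^{2} = \left(\sqrt{25 + \frac{1}{25}} - 154\right)^{2} = \left(\sqrt{\frac{626}{25}} - 154\right)^{2} = \left(\frac{\sqrt{626}}{5} - 154\right)^{2} = \left(-154 + \frac{\sqrt{626}}{5}\right)^{2}$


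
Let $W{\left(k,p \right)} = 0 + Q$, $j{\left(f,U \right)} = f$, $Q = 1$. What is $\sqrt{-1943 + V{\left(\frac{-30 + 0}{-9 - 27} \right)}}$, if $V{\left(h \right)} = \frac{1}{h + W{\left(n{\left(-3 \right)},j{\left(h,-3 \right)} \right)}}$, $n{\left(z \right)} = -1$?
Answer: $\frac{i \sqrt{235037}}{11} \approx 44.073 i$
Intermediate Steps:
$W{\left(k,p \right)} = 1$ ($W{\left(k,p \right)} = 0 + 1 = 1$)
$V{\left(h \right)} = \frac{1}{1 + h}$ ($V{\left(h \right)} = \frac{1}{h + 1} = \frac{1}{1 + h}$)
$\sqrt{-1943 + V{\left(\frac{-30 + 0}{-9 - 27} \right)}} = \sqrt{-1943 + \frac{1}{1 + \frac{-30 + 0}{-9 - 27}}} = \sqrt{-1943 + \frac{1}{1 - \frac{30}{-36}}} = \sqrt{-1943 + \frac{1}{1 - - \frac{5}{6}}} = \sqrt{-1943 + \frac{1}{1 + \frac{5}{6}}} = \sqrt{-1943 + \frac{1}{\frac{11}{6}}} = \sqrt{-1943 + \frac{6}{11}} = \sqrt{- \frac{21367}{11}} = \frac{i \sqrt{235037}}{11}$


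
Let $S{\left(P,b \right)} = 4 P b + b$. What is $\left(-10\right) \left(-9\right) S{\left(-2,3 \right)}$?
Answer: $-1890$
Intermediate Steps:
$S{\left(P,b \right)} = b + 4 P b$ ($S{\left(P,b \right)} = 4 P b + b = b + 4 P b$)
$\left(-10\right) \left(-9\right) S{\left(-2,3 \right)} = \left(-10\right) \left(-9\right) 3 \left(1 + 4 \left(-2\right)\right) = 90 \cdot 3 \left(1 - 8\right) = 90 \cdot 3 \left(-7\right) = 90 \left(-21\right) = -1890$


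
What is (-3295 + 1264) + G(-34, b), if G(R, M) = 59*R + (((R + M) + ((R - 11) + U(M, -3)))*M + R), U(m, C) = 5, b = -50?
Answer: 2129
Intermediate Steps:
G(R, M) = 60*R + M*(-6 + M + 2*R) (G(R, M) = 59*R + (((R + M) + ((R - 11) + 5))*M + R) = 59*R + (((M + R) + ((-11 + R) + 5))*M + R) = 59*R + (((M + R) + (-6 + R))*M + R) = 59*R + ((-6 + M + 2*R)*M + R) = 59*R + (M*(-6 + M + 2*R) + R) = 59*R + (R + M*(-6 + M + 2*R)) = 60*R + M*(-6 + M + 2*R))
(-3295 + 1264) + G(-34, b) = (-3295 + 1264) + ((-50)² - 6*(-50) + 60*(-34) + 2*(-50)*(-34)) = -2031 + (2500 + 300 - 2040 + 3400) = -2031 + 4160 = 2129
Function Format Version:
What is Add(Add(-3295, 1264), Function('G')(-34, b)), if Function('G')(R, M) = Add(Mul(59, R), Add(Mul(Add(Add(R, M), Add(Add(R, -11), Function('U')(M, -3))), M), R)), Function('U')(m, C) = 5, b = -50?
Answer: 2129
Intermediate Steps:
Function('G')(R, M) = Add(Mul(60, R), Mul(M, Add(-6, M, Mul(2, R)))) (Function('G')(R, M) = Add(Mul(59, R), Add(Mul(Add(Add(R, M), Add(Add(R, -11), 5)), M), R)) = Add(Mul(59, R), Add(Mul(Add(Add(M, R), Add(Add(-11, R), 5)), M), R)) = Add(Mul(59, R), Add(Mul(Add(Add(M, R), Add(-6, R)), M), R)) = Add(Mul(59, R), Add(Mul(Add(-6, M, Mul(2, R)), M), R)) = Add(Mul(59, R), Add(Mul(M, Add(-6, M, Mul(2, R))), R)) = Add(Mul(59, R), Add(R, Mul(M, Add(-6, M, Mul(2, R))))) = Add(Mul(60, R), Mul(M, Add(-6, M, Mul(2, R)))))
Add(Add(-3295, 1264), Function('G')(-34, b)) = Add(Add(-3295, 1264), Add(Pow(-50, 2), Mul(-6, -50), Mul(60, -34), Mul(2, -50, -34))) = Add(-2031, Add(2500, 300, -2040, 3400)) = Add(-2031, 4160) = 2129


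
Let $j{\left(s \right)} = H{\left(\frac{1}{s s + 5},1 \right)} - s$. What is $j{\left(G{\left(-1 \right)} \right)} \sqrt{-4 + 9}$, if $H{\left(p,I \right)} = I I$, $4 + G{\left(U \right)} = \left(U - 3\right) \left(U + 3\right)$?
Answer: $13 \sqrt{5} \approx 29.069$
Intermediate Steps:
$G{\left(U \right)} = -4 + \left(-3 + U\right) \left(3 + U\right)$ ($G{\left(U \right)} = -4 + \left(U - 3\right) \left(U + 3\right) = -4 + \left(-3 + U\right) \left(3 + U\right)$)
$H{\left(p,I \right)} = I^{2}$
$j{\left(s \right)} = 1 - s$ ($j{\left(s \right)} = 1^{2} - s = 1 - s$)
$j{\left(G{\left(-1 \right)} \right)} \sqrt{-4 + 9} = \left(1 - \left(-13 + \left(-1\right)^{2}\right)\right) \sqrt{-4 + 9} = \left(1 - \left(-13 + 1\right)\right) \sqrt{5} = \left(1 - -12\right) \sqrt{5} = \left(1 + 12\right) \sqrt{5} = 13 \sqrt{5}$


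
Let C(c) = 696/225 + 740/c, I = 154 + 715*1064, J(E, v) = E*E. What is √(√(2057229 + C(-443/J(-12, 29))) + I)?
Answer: √(33598937606850 + 6645*√90828570376029)/6645 ≈ 873.13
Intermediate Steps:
J(E, v) = E²
I = 760914 (I = 154 + 760760 = 760914)
C(c) = 232/75 + 740/c (C(c) = 696*(1/225) + 740/c = 232/75 + 740/c)
√(√(2057229 + C(-443/J(-12, 29))) + I) = √(√(2057229 + (232/75 + 740/((-443/((-12)²))))) + 760914) = √(√(2057229 + (232/75 + 740/((-443/144)))) + 760914) = √(√(2057229 + (232/75 + 740/((-443*1/144)))) + 760914) = √(√(2057229 + (232/75 + 740/(-443/144))) + 760914) = √(√(2057229 + (232/75 + 740*(-144/443))) + 760914) = √(√(2057229 + (232/75 - 106560/443)) + 760914) = √(√(2057229 - 7889224/33225) + 760914) = √(√(68343544301/33225) + 760914) = √(√90828570376029/6645 + 760914) = √(760914 + √90828570376029/6645)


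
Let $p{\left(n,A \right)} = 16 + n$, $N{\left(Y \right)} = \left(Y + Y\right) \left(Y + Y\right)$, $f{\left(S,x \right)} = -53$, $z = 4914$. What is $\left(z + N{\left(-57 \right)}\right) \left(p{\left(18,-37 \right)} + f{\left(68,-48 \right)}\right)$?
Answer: $-340290$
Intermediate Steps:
$N{\left(Y \right)} = 4 Y^{2}$ ($N{\left(Y \right)} = 2 Y 2 Y = 4 Y^{2}$)
$\left(z + N{\left(-57 \right)}\right) \left(p{\left(18,-37 \right)} + f{\left(68,-48 \right)}\right) = \left(4914 + 4 \left(-57\right)^{2}\right) \left(\left(16 + 18\right) - 53\right) = \left(4914 + 4 \cdot 3249\right) \left(34 - 53\right) = \left(4914 + 12996\right) \left(-19\right) = 17910 \left(-19\right) = -340290$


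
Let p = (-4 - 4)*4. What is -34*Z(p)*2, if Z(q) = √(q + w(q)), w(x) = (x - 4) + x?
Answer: -680*I ≈ -680.0*I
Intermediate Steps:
p = -32 (p = -8*4 = -32)
w(x) = -4 + 2*x (w(x) = (-4 + x) + x = -4 + 2*x)
Z(q) = √(-4 + 3*q) (Z(q) = √(q + (-4 + 2*q)) = √(-4 + 3*q))
-34*Z(p)*2 = -34*√(-4 + 3*(-32))*2 = -34*√(-4 - 96)*2 = -340*I*2 = -680*I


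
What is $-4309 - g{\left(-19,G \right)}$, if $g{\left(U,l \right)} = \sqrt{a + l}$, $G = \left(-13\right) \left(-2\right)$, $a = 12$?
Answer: $-4309 - \sqrt{38} \approx -4315.2$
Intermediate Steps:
$G = 26$
$g{\left(U,l \right)} = \sqrt{12 + l}$
$-4309 - g{\left(-19,G \right)} = -4309 - \sqrt{12 + 26} = -4309 - \sqrt{38}$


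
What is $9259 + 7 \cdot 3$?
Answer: $9280$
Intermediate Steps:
$9259 + 7 \cdot 3 = 9259 + 21 = 9280$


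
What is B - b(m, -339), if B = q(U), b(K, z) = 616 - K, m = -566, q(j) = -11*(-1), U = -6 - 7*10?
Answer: -1171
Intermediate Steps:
U = -76 (U = -6 - 70 = -76)
q(j) = 11
B = 11
B - b(m, -339) = 11 - (616 - 1*(-566)) = 11 - (616 + 566) = 11 - 1*1182 = 11 - 1182 = -1171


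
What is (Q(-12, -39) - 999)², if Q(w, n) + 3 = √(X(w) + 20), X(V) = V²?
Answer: 1004168 - 4008*√41 ≈ 9.7850e+5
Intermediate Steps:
Q(w, n) = -3 + √(20 + w²) (Q(w, n) = -3 + √(w² + 20) = -3 + √(20 + w²))
(Q(-12, -39) - 999)² = ((-3 + √(20 + (-12)²)) - 999)² = ((-3 + √(20 + 144)) - 999)² = ((-3 + √164) - 999)² = ((-3 + 2*√41) - 999)² = (-1002 + 2*√41)²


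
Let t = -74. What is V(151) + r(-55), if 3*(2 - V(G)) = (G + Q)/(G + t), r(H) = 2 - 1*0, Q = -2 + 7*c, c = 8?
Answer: 719/231 ≈ 3.1126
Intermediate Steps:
Q = 54 (Q = -2 + 7*8 = -2 + 56 = 54)
r(H) = 2 (r(H) = 2 + 0 = 2)
V(G) = 2 - (54 + G)/(3*(-74 + G)) (V(G) = 2 - (G + 54)/(3*(G - 74)) = 2 - (54 + G)/(3*(-74 + G)))
V(151) + r(-55) = (-498 + 5*151)/(3*(-74 + 151)) + 2 = (⅓)*(-498 + 755)/77 + 2 = (⅓)*(1/77)*257 + 2 = 257/231 + 2 = 719/231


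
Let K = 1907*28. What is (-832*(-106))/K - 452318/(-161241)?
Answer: 9593034550/2152406109 ≈ 4.4569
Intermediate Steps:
K = 53396
(-832*(-106))/K - 452318/(-161241) = -832*(-106)/53396 - 452318/(-161241) = 88192*(1/53396) - 452318*(-1/161241) = 22048/13349 + 452318/161241 = 9593034550/2152406109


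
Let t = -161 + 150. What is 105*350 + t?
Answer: 36739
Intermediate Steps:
t = -11
105*350 + t = 105*350 - 11 = 36750 - 11 = 36739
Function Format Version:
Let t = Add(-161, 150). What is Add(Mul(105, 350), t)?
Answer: 36739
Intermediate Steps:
t = -11
Add(Mul(105, 350), t) = Add(Mul(105, 350), -11) = Add(36750, -11) = 36739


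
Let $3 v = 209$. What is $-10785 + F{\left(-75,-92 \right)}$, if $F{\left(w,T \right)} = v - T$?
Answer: $- \frac{31870}{3} \approx -10623.0$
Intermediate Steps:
$v = \frac{209}{3}$ ($v = \frac{1}{3} \cdot 209 = \frac{209}{3} \approx 69.667$)
$F{\left(w,T \right)} = \frac{209}{3} - T$
$-10785 + F{\left(-75,-92 \right)} = -10785 + \left(\frac{209}{3} - -92\right) = -10785 + \left(\frac{209}{3} + 92\right) = -10785 + \frac{485}{3} = - \frac{31870}{3}$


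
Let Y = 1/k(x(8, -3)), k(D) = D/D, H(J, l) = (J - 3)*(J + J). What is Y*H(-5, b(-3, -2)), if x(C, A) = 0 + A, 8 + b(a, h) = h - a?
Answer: 80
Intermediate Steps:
b(a, h) = -8 + h - a (b(a, h) = -8 + (h - a) = -8 + h - a)
H(J, l) = 2*J*(-3 + J) (H(J, l) = (-3 + J)*(2*J) = 2*J*(-3 + J))
x(C, A) = A
k(D) = 1
Y = 1 (Y = 1/1 = 1)
Y*H(-5, b(-3, -2)) = 1*(2*(-5)*(-3 - 5)) = 1*(2*(-5)*(-8)) = 1*80 = 80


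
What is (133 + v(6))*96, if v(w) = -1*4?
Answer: 12384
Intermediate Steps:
v(w) = -4
(133 + v(6))*96 = (133 - 4)*96 = 129*96 = 12384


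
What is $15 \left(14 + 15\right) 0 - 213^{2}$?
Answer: $-45369$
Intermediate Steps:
$15 \left(14 + 15\right) 0 - 213^{2} = 15 \cdot 29 \cdot 0 - 45369 = 435 \cdot 0 - 45369 = 0 - 45369 = -45369$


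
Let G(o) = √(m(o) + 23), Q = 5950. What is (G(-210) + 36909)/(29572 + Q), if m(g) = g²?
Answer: 36909/35522 + √44123/35522 ≈ 1.0450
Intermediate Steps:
G(o) = √(23 + o²) (G(o) = √(o² + 23) = √(23 + o²))
(G(-210) + 36909)/(29572 + Q) = (√(23 + (-210)²) + 36909)/(29572 + 5950) = (√(23 + 44100) + 36909)/35522 = (√44123 + 36909)*(1/35522) = (36909 + √44123)*(1/35522) = 36909/35522 + √44123/35522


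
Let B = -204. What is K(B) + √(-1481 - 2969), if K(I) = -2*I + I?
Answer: 204 + 5*I*√178 ≈ 204.0 + 66.708*I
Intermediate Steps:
K(I) = -I
K(B) + √(-1481 - 2969) = -1*(-204) + √(-1481 - 2969) = 204 + √(-4450) = 204 + 5*I*√178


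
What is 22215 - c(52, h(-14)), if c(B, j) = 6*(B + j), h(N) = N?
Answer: 21987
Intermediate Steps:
c(B, j) = 6*B + 6*j
22215 - c(52, h(-14)) = 22215 - (6*52 + 6*(-14)) = 22215 - (312 - 84) = 22215 - 1*228 = 22215 - 228 = 21987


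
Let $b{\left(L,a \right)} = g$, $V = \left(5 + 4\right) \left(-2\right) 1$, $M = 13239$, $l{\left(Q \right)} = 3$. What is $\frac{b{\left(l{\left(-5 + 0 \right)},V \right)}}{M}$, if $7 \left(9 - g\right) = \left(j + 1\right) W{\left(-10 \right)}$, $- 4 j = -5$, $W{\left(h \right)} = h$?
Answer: $\frac{19}{20594} \approx 0.0009226$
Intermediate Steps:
$j = \frac{5}{4}$ ($j = \left(- \frac{1}{4}\right) \left(-5\right) = \frac{5}{4} \approx 1.25$)
$V = -18$ ($V = 9 \left(-2\right) 1 = \left(-18\right) 1 = -18$)
$g = \frac{171}{14}$ ($g = 9 - \frac{\left(\frac{5}{4} + 1\right) \left(-10\right)}{7} = 9 - \frac{\frac{9}{4} \left(-10\right)}{7} = 9 - - \frac{45}{14} = 9 + \frac{45}{14} = \frac{171}{14} \approx 12.214$)
$b{\left(L,a \right)} = \frac{171}{14}$
$\frac{b{\left(l{\left(-5 + 0 \right)},V \right)}}{M} = \frac{171}{14 \cdot 13239} = \frac{171}{14} \cdot \frac{1}{13239} = \frac{19}{20594}$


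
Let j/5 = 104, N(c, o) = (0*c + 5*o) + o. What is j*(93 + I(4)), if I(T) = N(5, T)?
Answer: 60840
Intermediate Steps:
N(c, o) = 6*o (N(c, o) = (0 + 5*o) + o = 5*o + o = 6*o)
I(T) = 6*T
j = 520 (j = 5*104 = 520)
j*(93 + I(4)) = 520*(93 + 6*4) = 520*(93 + 24) = 520*117 = 60840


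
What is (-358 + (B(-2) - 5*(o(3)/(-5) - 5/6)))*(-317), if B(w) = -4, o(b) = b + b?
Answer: 669187/6 ≈ 1.1153e+5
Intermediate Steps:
o(b) = 2*b
(-358 + (B(-2) - 5*(o(3)/(-5) - 5/6)))*(-317) = (-358 + (-4 - 5*((2*3)/(-5) - 5/6)))*(-317) = (-358 + (-4 - 5*(6*(-⅕) - 5*⅙)))*(-317) = (-358 + (-4 - 5*(-6/5 - ⅚)))*(-317) = (-358 + (-4 - 5*(-61/30)))*(-317) = (-358 + (-4 + 61/6))*(-317) = (-358 + 37/6)*(-317) = -2111/6*(-317) = 669187/6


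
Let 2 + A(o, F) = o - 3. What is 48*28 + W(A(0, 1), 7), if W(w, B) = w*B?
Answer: 1309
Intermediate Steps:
A(o, F) = -5 + o (A(o, F) = -2 + (o - 3) = -2 + (-3 + o) = -5 + o)
W(w, B) = B*w
48*28 + W(A(0, 1), 7) = 48*28 + 7*(-5 + 0) = 1344 + 7*(-5) = 1344 - 35 = 1309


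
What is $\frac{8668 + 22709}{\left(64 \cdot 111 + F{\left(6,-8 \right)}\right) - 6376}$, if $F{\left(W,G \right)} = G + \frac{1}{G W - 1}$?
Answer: $\frac{1537473}{35279} \approx 43.58$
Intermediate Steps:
$F{\left(W,G \right)} = G + \frac{1}{-1 + G W}$
$\frac{8668 + 22709}{\left(64 \cdot 111 + F{\left(6,-8 \right)}\right) - 6376} = \frac{8668 + 22709}{\left(64 \cdot 111 + \frac{1 - -8 + 6 \left(-8\right)^{2}}{-1 - 48}\right) - 6376} = \frac{31377}{\left(7104 + \frac{1 + 8 + 6 \cdot 64}{-1 - 48}\right) - 6376} = \frac{31377}{\left(7104 + \frac{1 + 8 + 384}{-49}\right) - 6376} = \frac{31377}{\left(7104 - \frac{393}{49}\right) - 6376} = \frac{31377}{\frac{347703}{49} - 6376} = \frac{31377}{\frac{35279}{49}} = 31377 \cdot \frac{49}{35279} = \frac{1537473}{35279}$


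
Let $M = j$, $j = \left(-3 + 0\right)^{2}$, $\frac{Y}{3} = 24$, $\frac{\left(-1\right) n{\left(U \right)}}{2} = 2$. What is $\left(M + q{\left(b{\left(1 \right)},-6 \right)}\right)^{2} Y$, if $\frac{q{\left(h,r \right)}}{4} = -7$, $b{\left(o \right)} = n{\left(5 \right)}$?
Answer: $25992$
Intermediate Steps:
$n{\left(U \right)} = -4$ ($n{\left(U \right)} = \left(-2\right) 2 = -4$)
$b{\left(o \right)} = -4$
$Y = 72$ ($Y = 3 \cdot 24 = 72$)
$q{\left(h,r \right)} = -28$ ($q{\left(h,r \right)} = 4 \left(-7\right) = -28$)
$j = 9$ ($j = \left(-3\right)^{2} = 9$)
$M = 9$
$\left(M + q{\left(b{\left(1 \right)},-6 \right)}\right)^{2} Y = \left(9 - 28\right)^{2} \cdot 72 = \left(-19\right)^{2} \cdot 72 = 361 \cdot 72 = 25992$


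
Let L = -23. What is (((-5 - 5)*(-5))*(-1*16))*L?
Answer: 18400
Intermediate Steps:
(((-5 - 5)*(-5))*(-1*16))*L = (((-5 - 5)*(-5))*(-1*16))*(-23) = (-10*(-5)*(-16))*(-23) = (50*(-16))*(-23) = -800*(-23) = 18400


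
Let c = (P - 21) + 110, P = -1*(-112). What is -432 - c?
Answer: -633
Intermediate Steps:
P = 112
c = 201 (c = (112 - 21) + 110 = 91 + 110 = 201)
-432 - c = -432 - 1*201 = -432 - 201 = -633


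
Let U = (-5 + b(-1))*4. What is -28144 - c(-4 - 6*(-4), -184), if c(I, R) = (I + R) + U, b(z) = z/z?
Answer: -27964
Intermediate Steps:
b(z) = 1
U = -16 (U = (-5 + 1)*4 = -4*4 = -16)
c(I, R) = -16 + I + R (c(I, R) = (I + R) - 16 = -16 + I + R)
-28144 - c(-4 - 6*(-4), -184) = -28144 - (-16 + (-4 - 6*(-4)) - 184) = -28144 - (-16 + (-4 + 24) - 184) = -28144 - (-16 + 20 - 184) = -28144 - 1*(-180) = -28144 + 180 = -27964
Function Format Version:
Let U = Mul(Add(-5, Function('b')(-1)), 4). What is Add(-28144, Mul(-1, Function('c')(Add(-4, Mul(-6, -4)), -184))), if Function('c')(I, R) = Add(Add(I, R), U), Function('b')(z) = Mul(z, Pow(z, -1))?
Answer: -27964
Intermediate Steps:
Function('b')(z) = 1
U = -16 (U = Mul(Add(-5, 1), 4) = Mul(-4, 4) = -16)
Function('c')(I, R) = Add(-16, I, R) (Function('c')(I, R) = Add(Add(I, R), -16) = Add(-16, I, R))
Add(-28144, Mul(-1, Function('c')(Add(-4, Mul(-6, -4)), -184))) = Add(-28144, Mul(-1, Add(-16, Add(-4, Mul(-6, -4)), -184))) = Add(-28144, Mul(-1, Add(-16, Add(-4, 24), -184))) = Add(-28144, Mul(-1, Add(-16, 20, -184))) = Add(-28144, Mul(-1, -180)) = Add(-28144, 180) = -27964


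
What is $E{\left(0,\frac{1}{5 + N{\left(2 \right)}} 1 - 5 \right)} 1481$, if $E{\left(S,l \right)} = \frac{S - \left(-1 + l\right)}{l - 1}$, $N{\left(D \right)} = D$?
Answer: $-1481$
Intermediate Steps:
$E{\left(S,l \right)} = \frac{1 + S - l}{-1 + l}$
$E{\left(0,\frac{1}{5 + N{\left(2 \right)}} 1 - 5 \right)} 1481 = \frac{1 + 0 - \left(\frac{1}{5 + 2} \cdot 1 - 5\right)}{-1 - \left(5 - \frac{1}{5 + 2} \cdot 1\right)} 1481 = \frac{1 + 0 - \left(\frac{1}{7} \cdot 1 - 5\right)}{-1 - \left(5 - \frac{1}{7} \cdot 1\right)} 1481 = \frac{1 + 0 - \left(\frac{1}{7} \cdot 1 - 5\right)}{-1 + \left(\frac{1}{7} \cdot 1 - 5\right)} 1481 = \frac{1 + 0 - \left(\frac{1}{7} - 5\right)}{-1 + \left(\frac{1}{7} - 5\right)} 1481 = \frac{1 + 0 - - \frac{34}{7}}{-1 - \frac{34}{7}} \cdot 1481 = \frac{1 + 0 + \frac{34}{7}}{- \frac{41}{7}} \cdot 1481 = \left(- \frac{7}{41}\right) \frac{41}{7} \cdot 1481 = \left(-1\right) 1481 = -1481$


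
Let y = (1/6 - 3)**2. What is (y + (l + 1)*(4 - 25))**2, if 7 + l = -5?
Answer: 74046025/1296 ≈ 57134.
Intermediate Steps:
l = -12 (l = -7 - 5 = -12)
y = 289/36 (y = (1/6 - 3)**2 = (-17/6)**2 = 289/36 ≈ 8.0278)
(y + (l + 1)*(4 - 25))**2 = (289/36 + (-12 + 1)*(4 - 25))**2 = (289/36 - 11*(-21))**2 = (289/36 + 231)**2 = (8605/36)**2 = 74046025/1296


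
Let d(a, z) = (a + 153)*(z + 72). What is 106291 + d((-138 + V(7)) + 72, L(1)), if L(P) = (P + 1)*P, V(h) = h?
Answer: 113247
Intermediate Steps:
L(P) = P*(1 + P) (L(P) = (1 + P)*P = P*(1 + P))
d(a, z) = (72 + z)*(153 + a) (d(a, z) = (153 + a)*(72 + z) = (72 + z)*(153 + a))
106291 + d((-138 + V(7)) + 72, L(1)) = 106291 + (11016 + 72*((-138 + 7) + 72) + 153*(1*(1 + 1)) + ((-138 + 7) + 72)*(1*(1 + 1))) = 106291 + (11016 + 72*(-131 + 72) + 153*(1*2) + (-131 + 72)*(1*2)) = 106291 + (11016 + 72*(-59) + 153*2 - 59*2) = 106291 + (11016 - 4248 + 306 - 118) = 106291 + 6956 = 113247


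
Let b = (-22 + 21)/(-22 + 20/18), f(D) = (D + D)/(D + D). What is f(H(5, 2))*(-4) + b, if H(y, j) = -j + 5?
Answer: -743/188 ≈ -3.9521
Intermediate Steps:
H(y, j) = 5 - j
f(D) = 1 (f(D) = (2*D)/((2*D)) = (2*D)*(1/(2*D)) = 1)
b = 9/188 (b = -1/(-22 + 20*(1/18)) = -1/(-22 + 10/9) = -1/(-188/9) = -1*(-9/188) = 9/188 ≈ 0.047872)
f(H(5, 2))*(-4) + b = 1*(-4) + 9/188 = -4 + 9/188 = -743/188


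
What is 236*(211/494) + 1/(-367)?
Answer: 9137319/90649 ≈ 100.80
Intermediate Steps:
236*(211/494) + 1/(-367) = 236*(211*(1/494)) - 1/367 = 236*(211/494) - 1/367 = 24898/247 - 1/367 = 9137319/90649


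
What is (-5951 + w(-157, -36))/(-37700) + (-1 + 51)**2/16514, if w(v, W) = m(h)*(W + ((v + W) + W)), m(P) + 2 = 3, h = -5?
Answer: 24612628/77822225 ≈ 0.31627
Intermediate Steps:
m(P) = 1 (m(P) = -2 + 3 = 1)
w(v, W) = v + 3*W (w(v, W) = 1*(W + ((v + W) + W)) = 1*(W + ((W + v) + W)) = 1*(W + (v + 2*W)) = 1*(v + 3*W) = v + 3*W)
(-5951 + w(-157, -36))/(-37700) + (-1 + 51)**2/16514 = (-5951 + (-157 + 3*(-36)))/(-37700) + (-1 + 51)**2/16514 = (-5951 + (-157 - 108))*(-1/37700) + 50**2*(1/16514) = (-5951 - 265)*(-1/37700) + 2500*(1/16514) = -6216*(-1/37700) + 1250/8257 = 1554/9425 + 1250/8257 = 24612628/77822225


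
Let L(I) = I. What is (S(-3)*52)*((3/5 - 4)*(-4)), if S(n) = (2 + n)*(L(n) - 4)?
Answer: 24752/5 ≈ 4950.4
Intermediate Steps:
S(n) = (-4 + n)*(2 + n) (S(n) = (2 + n)*(n - 4) = (2 + n)*(-4 + n) = (-4 + n)*(2 + n))
(S(-3)*52)*((3/5 - 4)*(-4)) = ((-8 + (-3)² - 2*(-3))*52)*((3/5 - 4)*(-4)) = ((-8 + 9 + 6)*52)*((3*(⅕) - 4)*(-4)) = (7*52)*((⅗ - 4)*(-4)) = 364*(-17/5*(-4)) = 364*(68/5) = 24752/5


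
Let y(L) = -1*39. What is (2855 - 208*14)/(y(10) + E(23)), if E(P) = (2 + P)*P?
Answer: -57/536 ≈ -0.10634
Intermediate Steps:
E(P) = P*(2 + P)
y(L) = -39
(2855 - 208*14)/(y(10) + E(23)) = (2855 - 208*14)/(-39 + 23*(2 + 23)) = (2855 - 2912)/(-39 + 23*25) = -57/(-39 + 575) = -57/536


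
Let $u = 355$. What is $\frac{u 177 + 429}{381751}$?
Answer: $\frac{63264}{381751} \approx 0.16572$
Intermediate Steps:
$\frac{u 177 + 429}{381751} = \frac{355 \cdot 177 + 429}{381751} = \left(62835 + 429\right) \frac{1}{381751} = 63264 \cdot \frac{1}{381751} = \frac{63264}{381751}$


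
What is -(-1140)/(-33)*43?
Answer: -16340/11 ≈ -1485.5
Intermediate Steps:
-(-1140)/(-33)*43 = -(-1140)*(-1)/33*43 = -38*10/11*43 = -380/11*43 = -16340/11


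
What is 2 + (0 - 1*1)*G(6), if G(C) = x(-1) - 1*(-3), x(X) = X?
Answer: 0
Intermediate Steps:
G(C) = 2 (G(C) = -1 - 1*(-3) = -1 + 3 = 2)
2 + (0 - 1*1)*G(6) = 2 + (0 - 1*1)*2 = 2 + (0 - 1)*2 = 2 - 1*2 = 2 - 2 = 0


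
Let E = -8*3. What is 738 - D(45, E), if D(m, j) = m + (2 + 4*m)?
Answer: 511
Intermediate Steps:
E = -24
D(m, j) = 2 + 5*m
738 - D(45, E) = 738 - (2 + 5*45) = 738 - (2 + 225) = 738 - 1*227 = 738 - 227 = 511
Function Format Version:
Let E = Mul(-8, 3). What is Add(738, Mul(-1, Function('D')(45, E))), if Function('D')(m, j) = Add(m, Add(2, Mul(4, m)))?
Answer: 511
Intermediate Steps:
E = -24
Function('D')(m, j) = Add(2, Mul(5, m))
Add(738, Mul(-1, Function('D')(45, E))) = Add(738, Mul(-1, Add(2, Mul(5, 45)))) = Add(738, Mul(-1, Add(2, 225))) = Add(738, Mul(-1, 227)) = Add(738, -227) = 511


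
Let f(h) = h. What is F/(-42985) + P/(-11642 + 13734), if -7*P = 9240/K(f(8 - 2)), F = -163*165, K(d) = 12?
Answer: 5153599/8992462 ≈ 0.57310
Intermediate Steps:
F = -26895
P = -110 (P = -1320/12 = -⅐*770 = -110)
F/(-42985) + P/(-11642 + 13734) = -26895/(-42985) - 110/(-11642 + 13734) = -26895*(-1/42985) - 110/2092 = 5379/8597 - 110*1/2092 = 5379/8597 - 55/1046 = 5153599/8992462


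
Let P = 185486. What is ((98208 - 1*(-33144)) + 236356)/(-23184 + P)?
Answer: 183854/81151 ≈ 2.2656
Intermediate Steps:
((98208 - 1*(-33144)) + 236356)/(-23184 + P) = ((98208 - 1*(-33144)) + 236356)/(-23184 + 185486) = ((98208 + 33144) + 236356)/162302 = (131352 + 236356)*(1/162302) = 367708*(1/162302) = 183854/81151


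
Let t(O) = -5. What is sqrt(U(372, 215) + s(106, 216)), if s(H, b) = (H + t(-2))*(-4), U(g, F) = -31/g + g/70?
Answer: I*sqrt(17585715)/210 ≈ 19.969*I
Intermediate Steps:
U(g, F) = -31/g + g/70 (U(g, F) = -31/g + g*(1/70) = -31/g + g/70)
s(H, b) = 20 - 4*H (s(H, b) = (H - 5)*(-4) = (-5 + H)*(-4) = 20 - 4*H)
sqrt(U(372, 215) + s(106, 216)) = sqrt((-31/372 + (1/70)*372) + (20 - 4*106)) = sqrt((-31*1/372 + 186/35) + (20 - 424)) = sqrt((-1/12 + 186/35) - 404) = sqrt(2197/420 - 404) = sqrt(-167483/420) = I*sqrt(17585715)/210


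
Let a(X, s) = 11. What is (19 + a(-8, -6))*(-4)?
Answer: -120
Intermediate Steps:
(19 + a(-8, -6))*(-4) = (19 + 11)*(-4) = 30*(-4) = -120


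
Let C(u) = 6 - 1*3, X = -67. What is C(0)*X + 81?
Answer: -120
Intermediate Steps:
C(u) = 3 (C(u) = 6 - 3 = 3)
C(0)*X + 81 = 3*(-67) + 81 = -201 + 81 = -120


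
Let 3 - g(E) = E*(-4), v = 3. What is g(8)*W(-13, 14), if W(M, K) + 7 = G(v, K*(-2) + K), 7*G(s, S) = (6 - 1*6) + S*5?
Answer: -595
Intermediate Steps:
g(E) = 3 + 4*E (g(E) = 3 - E*(-4) = 3 - (-4)*E = 3 + 4*E)
G(s, S) = 5*S/7 (G(s, S) = ((6 - 1*6) + S*5)/7 = ((6 - 6) + 5*S)/7 = (0 + 5*S)/7 = (5*S)/7 = 5*S/7)
W(M, K) = -7 - 5*K/7 (W(M, K) = -7 + 5*(K*(-2) + K)/7 = -7 + 5*(-2*K + K)/7 = -7 + 5*(-K)/7 = -7 - 5*K/7)
g(8)*W(-13, 14) = (3 + 4*8)*(-7 - 5/7*14) = (3 + 32)*(-7 - 10) = 35*(-17) = -595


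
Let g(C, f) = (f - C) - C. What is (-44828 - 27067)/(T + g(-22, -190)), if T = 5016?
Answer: -14379/974 ≈ -14.763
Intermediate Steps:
g(C, f) = f - 2*C
(-44828 - 27067)/(T + g(-22, -190)) = (-44828 - 27067)/(5016 + (-190 - 2*(-22))) = -71895/(5016 + (-190 + 44)) = -71895/(5016 - 146) = -71895/4870 = -71895*1/4870 = -14379/974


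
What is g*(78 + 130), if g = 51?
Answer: 10608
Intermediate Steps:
g*(78 + 130) = 51*(78 + 130) = 51*208 = 10608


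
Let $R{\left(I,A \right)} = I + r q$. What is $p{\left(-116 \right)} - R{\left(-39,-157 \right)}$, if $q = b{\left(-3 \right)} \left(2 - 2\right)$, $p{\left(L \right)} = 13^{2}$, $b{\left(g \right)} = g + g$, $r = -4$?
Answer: $208$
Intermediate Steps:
$b{\left(g \right)} = 2 g$
$p{\left(L \right)} = 169$
$q = 0$ ($q = 2 \left(-3\right) \left(2 - 2\right) = \left(-6\right) 0 = 0$)
$R{\left(I,A \right)} = I$ ($R{\left(I,A \right)} = I - 0 = I + 0 = I$)
$p{\left(-116 \right)} - R{\left(-39,-157 \right)} = 169 - -39 = 169 + 39 = 208$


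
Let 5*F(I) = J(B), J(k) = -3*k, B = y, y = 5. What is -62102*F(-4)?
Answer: 186306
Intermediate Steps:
B = 5
F(I) = -3 (F(I) = (-3*5)/5 = (⅕)*(-15) = -3)
-62102*F(-4) = -62102*(-3) = 186306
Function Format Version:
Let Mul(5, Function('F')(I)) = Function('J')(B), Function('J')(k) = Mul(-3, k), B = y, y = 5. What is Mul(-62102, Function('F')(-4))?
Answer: 186306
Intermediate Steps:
B = 5
Function('F')(I) = -3 (Function('F')(I) = Mul(Rational(1, 5), Mul(-3, 5)) = Mul(Rational(1, 5), -15) = -3)
Mul(-62102, Function('F')(-4)) = Mul(-62102, -3) = 186306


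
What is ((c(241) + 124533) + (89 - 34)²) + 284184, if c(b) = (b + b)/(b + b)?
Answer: 411743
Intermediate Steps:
c(b) = 1 (c(b) = (2*b)/((2*b)) = (2*b)*(1/(2*b)) = 1)
((c(241) + 124533) + (89 - 34)²) + 284184 = ((1 + 124533) + (89 - 34)²) + 284184 = (124534 + 55²) + 284184 = (124534 + 3025) + 284184 = 127559 + 284184 = 411743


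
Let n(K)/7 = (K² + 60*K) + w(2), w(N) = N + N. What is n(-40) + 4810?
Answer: -762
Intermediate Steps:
w(N) = 2*N
n(K) = 28 + 7*K² + 420*K (n(K) = 7*((K² + 60*K) + 2*2) = 7*((K² + 60*K) + 4) = 7*(4 + K² + 60*K) = 28 + 7*K² + 420*K)
n(-40) + 4810 = (28 + 7*(-40)² + 420*(-40)) + 4810 = (28 + 7*1600 - 16800) + 4810 = (28 + 11200 - 16800) + 4810 = -5572 + 4810 = -762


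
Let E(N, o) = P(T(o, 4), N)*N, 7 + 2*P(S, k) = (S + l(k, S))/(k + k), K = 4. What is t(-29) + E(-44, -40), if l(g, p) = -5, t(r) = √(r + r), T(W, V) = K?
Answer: 615/4 + I*√58 ≈ 153.75 + 7.6158*I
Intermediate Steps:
T(W, V) = 4
t(r) = √2*√r (t(r) = √(2*r) = √2*√r)
P(S, k) = -7/2 + (-5 + S)/(4*k) (P(S, k) = -7/2 + ((S - 5)/(k + k))/2 = -7/2 + ((-5 + S)/((2*k)))/2 = -7/2 + ((-5 + S)*(1/(2*k)))/2 = -7/2 + ((-5 + S)/(2*k))/2 = -7/2 + (-5 + S)/(4*k))
E(N, o) = -¼ - 7*N/2 (E(N, o) = ((-5 + 4 - 14*N)/(4*N))*N = ((-1 - 14*N)/(4*N))*N = -¼ - 7*N/2)
t(-29) + E(-44, -40) = √2*√(-29) + (-¼ - 7/2*(-44)) = √2*(I*√29) + (-¼ + 154) = I*√58 + 615/4 = 615/4 + I*√58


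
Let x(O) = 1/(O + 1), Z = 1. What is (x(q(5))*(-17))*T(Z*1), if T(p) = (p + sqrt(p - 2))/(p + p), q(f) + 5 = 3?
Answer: 17/2 + 17*I/2 ≈ 8.5 + 8.5*I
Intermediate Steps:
q(f) = -2 (q(f) = -5 + 3 = -2)
x(O) = 1/(1 + O)
T(p) = (p + sqrt(-2 + p))/(2*p) (T(p) = (p + sqrt(-2 + p))/((2*p)) = (p + sqrt(-2 + p))*(1/(2*p)) = (p + sqrt(-2 + p))/(2*p))
(x(q(5))*(-17))*T(Z*1) = (-17/(1 - 2))*((1*1 + sqrt(-2 + 1*1))/(2*((1*1)))) = (-17/(-1))*((1/2)*(1 + sqrt(-2 + 1))/1) = (-1*(-17))*((1/2)*1*(1 + sqrt(-1))) = 17*((1/2)*1*(1 + I)) = 17*(1/2 + I/2) = 17/2 + 17*I/2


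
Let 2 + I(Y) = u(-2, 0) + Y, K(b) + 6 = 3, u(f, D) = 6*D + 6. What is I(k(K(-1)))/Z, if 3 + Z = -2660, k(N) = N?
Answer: -1/2663 ≈ -0.00037552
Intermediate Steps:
u(f, D) = 6 + 6*D
K(b) = -3 (K(b) = -6 + 3 = -3)
I(Y) = 4 + Y (I(Y) = -2 + ((6 + 6*0) + Y) = -2 + ((6 + 0) + Y) = -2 + (6 + Y) = 4 + Y)
Z = -2663 (Z = -3 - 2660 = -2663)
I(k(K(-1)))/Z = (4 - 3)/(-2663) = 1*(-1/2663) = -1/2663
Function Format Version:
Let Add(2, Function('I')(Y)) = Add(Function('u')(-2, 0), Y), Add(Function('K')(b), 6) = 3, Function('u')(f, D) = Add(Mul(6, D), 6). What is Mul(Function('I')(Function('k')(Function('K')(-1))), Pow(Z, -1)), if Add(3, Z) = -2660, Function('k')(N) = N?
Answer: Rational(-1, 2663) ≈ -0.00037552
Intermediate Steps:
Function('u')(f, D) = Add(6, Mul(6, D))
Function('K')(b) = -3 (Function('K')(b) = Add(-6, 3) = -3)
Function('I')(Y) = Add(4, Y) (Function('I')(Y) = Add(-2, Add(Add(6, Mul(6, 0)), Y)) = Add(-2, Add(Add(6, 0), Y)) = Add(-2, Add(6, Y)) = Add(4, Y))
Z = -2663 (Z = Add(-3, -2660) = -2663)
Mul(Function('I')(Function('k')(Function('K')(-1))), Pow(Z, -1)) = Mul(Add(4, -3), Pow(-2663, -1)) = Mul(1, Rational(-1, 2663)) = Rational(-1, 2663)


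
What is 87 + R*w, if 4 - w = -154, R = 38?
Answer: 6091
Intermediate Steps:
w = 158 (w = 4 - 1*(-154) = 4 + 154 = 158)
87 + R*w = 87 + 38*158 = 87 + 6004 = 6091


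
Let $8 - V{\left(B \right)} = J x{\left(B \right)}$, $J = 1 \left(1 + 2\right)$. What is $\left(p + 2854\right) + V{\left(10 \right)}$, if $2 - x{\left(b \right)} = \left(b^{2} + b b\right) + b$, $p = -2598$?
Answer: $888$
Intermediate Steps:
$x{\left(b \right)} = 2 - b - 2 b^{2}$ ($x{\left(b \right)} = 2 - \left(\left(b^{2} + b b\right) + b\right) = 2 - \left(\left(b^{2} + b^{2}\right) + b\right) = 2 - \left(2 b^{2} + b\right) = 2 - \left(b + 2 b^{2}\right) = 2 - b - 2 b^{2}$)
$J = 3$ ($J = 1 \cdot 3 = 3$)
$V{\left(B \right)} = 2 + 3 B + 6 B^{2}$ ($V{\left(B \right)} = 8 - 3 \left(2 - B - 2 B^{2}\right) = 8 - \left(6 - 6 B^{2} - 3 B\right) = 8 + \left(-6 + 3 B + 6 B^{2}\right) = 2 + 3 B + 6 B^{2}$)
$\left(p + 2854\right) + V{\left(10 \right)} = \left(-2598 + 2854\right) + \left(2 + 3 \cdot 10 + 6 \cdot 10^{2}\right) = 256 + \left(2 + 30 + 6 \cdot 100\right) = 256 + \left(2 + 30 + 600\right) = 256 + 632 = 888$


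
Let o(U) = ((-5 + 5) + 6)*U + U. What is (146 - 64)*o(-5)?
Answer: -2870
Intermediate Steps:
o(U) = 7*U (o(U) = (0 + 6)*U + U = 6*U + U = 7*U)
(146 - 64)*o(-5) = (146 - 64)*(7*(-5)) = 82*(-35) = -2870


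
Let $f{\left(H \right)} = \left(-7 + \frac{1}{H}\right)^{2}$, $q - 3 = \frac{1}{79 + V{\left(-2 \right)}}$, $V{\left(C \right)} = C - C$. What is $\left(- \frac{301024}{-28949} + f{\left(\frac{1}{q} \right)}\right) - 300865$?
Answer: $- \frac{54352741707976}{180670709} \approx -3.0084 \cdot 10^{5}$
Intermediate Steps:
$V{\left(C \right)} = 0$
$q = \frac{238}{79}$ ($q = 3 + \frac{1}{79 + 0} = 3 + \frac{1}{79} = \frac{238}{79} \approx 3.0127$)
$\left(- \frac{301024}{-28949} + f{\left(\frac{1}{q} \right)}\right) - 300865 = \left(- \frac{301024}{-28949} + \frac{\left(-1 + \frac{7}{\frac{238}{79}}\right)^{2}}{\frac{6241}{56644}}\right) - 300865 = \left(\left(-301024\right) \left(- \frac{1}{28949}\right) + \frac{\left(-1 + 7 \cdot \frac{79}{238}\right)^{2}}{\frac{6241}{56644}}\right) - 300865 = \left(\frac{301024}{28949} + \frac{56644 \left(-1 + \frac{79}{34}\right)^{2}}{6241}\right) - 300865 = \left(\frac{301024}{28949} + \frac{56644 \left(\frac{45}{34}\right)^{2}}{6241}\right) - 300865 = \left(\frac{301024}{28949} + \frac{56644}{6241} \cdot \frac{2025}{1156}\right) - 300865 = \left(\frac{301024}{28949} + \frac{99225}{6241}\right) - 300865 = \frac{4751155309}{180670709} - 300865 = - \frac{54352741707976}{180670709}$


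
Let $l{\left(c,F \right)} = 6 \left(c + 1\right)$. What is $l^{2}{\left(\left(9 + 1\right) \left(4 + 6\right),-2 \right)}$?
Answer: $367236$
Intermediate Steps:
$l{\left(c,F \right)} = 6 + 6 c$ ($l{\left(c,F \right)} = 6 \left(1 + c\right) = 6 + 6 c$)
$l^{2}{\left(\left(9 + 1\right) \left(4 + 6\right),-2 \right)} = \left(6 + 6 \left(9 + 1\right) \left(4 + 6\right)\right)^{2} = \left(6 + 6 \cdot 10 \cdot 10\right)^{2} = \left(6 + 6 \cdot 100\right)^{2} = \left(6 + 600\right)^{2} = 606^{2} = 367236$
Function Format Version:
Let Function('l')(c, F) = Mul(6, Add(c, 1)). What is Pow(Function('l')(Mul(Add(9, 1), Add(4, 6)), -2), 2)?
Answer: 367236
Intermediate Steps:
Function('l')(c, F) = Add(6, Mul(6, c)) (Function('l')(c, F) = Mul(6, Add(1, c)) = Add(6, Mul(6, c)))
Pow(Function('l')(Mul(Add(9, 1), Add(4, 6)), -2), 2) = Pow(Add(6, Mul(6, Mul(Add(9, 1), Add(4, 6)))), 2) = Pow(Add(6, Mul(6, Mul(10, 10))), 2) = Pow(Add(6, Mul(6, 100)), 2) = Pow(Add(6, 600), 2) = Pow(606, 2) = 367236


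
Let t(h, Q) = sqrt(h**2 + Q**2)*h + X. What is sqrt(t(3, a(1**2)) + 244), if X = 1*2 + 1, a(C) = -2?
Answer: sqrt(247 + 3*sqrt(13)) ≈ 16.057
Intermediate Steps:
X = 3 (X = 2 + 1 = 3)
t(h, Q) = 3 + h*sqrt(Q**2 + h**2) (t(h, Q) = sqrt(h**2 + Q**2)*h + 3 = sqrt(Q**2 + h**2)*h + 3 = h*sqrt(Q**2 + h**2) + 3 = 3 + h*sqrt(Q**2 + h**2))
sqrt(t(3, a(1**2)) + 244) = sqrt((3 + 3*sqrt((-2)**2 + 3**2)) + 244) = sqrt((3 + 3*sqrt(4 + 9)) + 244) = sqrt((3 + 3*sqrt(13)) + 244) = sqrt(247 + 3*sqrt(13))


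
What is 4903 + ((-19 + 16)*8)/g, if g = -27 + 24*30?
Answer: 1132585/231 ≈ 4903.0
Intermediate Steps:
g = 693 (g = -27 + 720 = 693)
4903 + ((-19 + 16)*8)/g = 4903 + ((-19 + 16)*8)/693 = 4903 - 3*8*(1/693) = 4903 - 24*1/693 = 4903 - 8/231 = 1132585/231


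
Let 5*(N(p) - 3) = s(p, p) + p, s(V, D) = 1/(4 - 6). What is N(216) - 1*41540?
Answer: -414939/10 ≈ -41494.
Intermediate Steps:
s(V, D) = -1/2 (s(V, D) = 1/(-2) = -1/2)
N(p) = 29/10 + p/5 (N(p) = 3 + (-1/2 + p)/5 = 3 + (-1/10 + p/5) = 29/10 + p/5)
N(216) - 1*41540 = (29/10 + (1/5)*216) - 1*41540 = (29/10 + 216/5) - 41540 = 461/10 - 41540 = -414939/10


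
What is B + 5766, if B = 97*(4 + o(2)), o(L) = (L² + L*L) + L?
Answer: 7124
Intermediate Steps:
o(L) = L + 2*L² (o(L) = (L² + L²) + L = 2*L² + L = L + 2*L²)
B = 1358 (B = 97*(4 + 2*(1 + 2*2)) = 97*(4 + 2*(1 + 4)) = 97*(4 + 2*5) = 97*(4 + 10) = 97*14 = 1358)
B + 5766 = 1358 + 5766 = 7124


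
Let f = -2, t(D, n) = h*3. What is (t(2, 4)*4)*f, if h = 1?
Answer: -24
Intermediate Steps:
t(D, n) = 3 (t(D, n) = 1*3 = 3)
(t(2, 4)*4)*f = (3*4)*(-2) = 12*(-2) = -24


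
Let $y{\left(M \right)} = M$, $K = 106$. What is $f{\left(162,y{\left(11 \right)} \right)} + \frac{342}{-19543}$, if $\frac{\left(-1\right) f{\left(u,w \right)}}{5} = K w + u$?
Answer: $- \frac{129765862}{19543} \approx -6640.0$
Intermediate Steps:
$f{\left(u,w \right)} = - 530 w - 5 u$ ($f{\left(u,w \right)} = - 5 \left(106 w + u\right) = - 5 \left(u + 106 w\right) = - 530 w - 5 u$)
$f{\left(162,y{\left(11 \right)} \right)} + \frac{342}{-19543} = \left(\left(-530\right) 11 - 810\right) + \frac{342}{-19543} = \left(-5830 - 810\right) + 342 \left(- \frac{1}{19543}\right) = -6640 - \frac{342}{19543} = - \frac{129765862}{19543}$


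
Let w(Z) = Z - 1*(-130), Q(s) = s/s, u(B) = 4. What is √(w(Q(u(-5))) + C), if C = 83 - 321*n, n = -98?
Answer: 2*√7918 ≈ 177.97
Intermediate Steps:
Q(s) = 1
w(Z) = 130 + Z (w(Z) = Z + 130 = 130 + Z)
C = 31541 (C = 83 - 321*(-98) = 83 + 31458 = 31541)
√(w(Q(u(-5))) + C) = √((130 + 1) + 31541) = √(131 + 31541) = √31672 = 2*√7918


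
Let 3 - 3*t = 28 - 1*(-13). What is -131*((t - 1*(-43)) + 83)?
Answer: -44540/3 ≈ -14847.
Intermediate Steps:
t = -38/3 (t = 1 - (28 - 1*(-13))/3 = 1 - (28 + 13)/3 = 1 - ⅓*41 = 1 - 41/3 = -38/3 ≈ -12.667)
-131*((t - 1*(-43)) + 83) = -131*((-38/3 - 1*(-43)) + 83) = -131*((-38/3 + 43) + 83) = -131*(91/3 + 83) = -131*340/3 = -44540/3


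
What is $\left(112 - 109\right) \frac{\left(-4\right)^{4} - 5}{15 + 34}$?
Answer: $\frac{753}{49} \approx 15.367$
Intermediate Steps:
$\left(112 - 109\right) \frac{\left(-4\right)^{4} - 5}{15 + 34} = 3 \frac{256 - 5}{49} = 3 \cdot 251 \cdot \frac{1}{49} = 3 \cdot \frac{251}{49} = \frac{753}{49}$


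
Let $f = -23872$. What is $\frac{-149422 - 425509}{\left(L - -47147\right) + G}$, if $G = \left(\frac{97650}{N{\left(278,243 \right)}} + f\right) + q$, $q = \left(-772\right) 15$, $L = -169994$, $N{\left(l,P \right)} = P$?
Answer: $\frac{15523137}{4263223} \approx 3.6412$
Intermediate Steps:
$q = -11580$
$G = - \frac{946354}{27}$ ($G = \left(\frac{97650}{243} - 23872\right) - 11580 = \left(97650 \cdot \frac{1}{243} - 23872\right) - 11580 = \left(\frac{10850}{27} - 23872\right) - 11580 = - \frac{633694}{27} - 11580 = - \frac{946354}{27} \approx -35050.0$)
$\frac{-149422 - 425509}{\left(L - -47147\right) + G} = \frac{-149422 - 425509}{\left(-169994 - -47147\right) - \frac{946354}{27}} = - \frac{574931}{\left(-169994 + 47147\right) - \frac{946354}{27}} = - \frac{574931}{-122847 - \frac{946354}{27}} = - \frac{574931}{- \frac{4263223}{27}} = \left(-574931\right) \left(- \frac{27}{4263223}\right) = \frac{15523137}{4263223}$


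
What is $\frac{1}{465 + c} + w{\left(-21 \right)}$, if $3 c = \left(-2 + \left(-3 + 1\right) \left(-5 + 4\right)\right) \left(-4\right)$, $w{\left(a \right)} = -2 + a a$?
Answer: $\frac{204136}{465} \approx 439.0$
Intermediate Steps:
$w{\left(a \right)} = -2 + a^{2}$
$c = 0$ ($c = \frac{\left(-2 + \left(-3 + 1\right) \left(-5 + 4\right)\right) \left(-4\right)}{3} = \frac{\left(-2 - -2\right) \left(-4\right)}{3} = \frac{\left(-2 + 2\right) \left(-4\right)}{3} = \frac{0 \left(-4\right)}{3} = \frac{1}{3} \cdot 0 = 0$)
$\frac{1}{465 + c} + w{\left(-21 \right)} = \frac{1}{465 + 0} - \left(2 - \left(-21\right)^{2}\right) = \frac{1}{465} + \left(-2 + 441\right) = \frac{1}{465} + 439 = \frac{204136}{465}$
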